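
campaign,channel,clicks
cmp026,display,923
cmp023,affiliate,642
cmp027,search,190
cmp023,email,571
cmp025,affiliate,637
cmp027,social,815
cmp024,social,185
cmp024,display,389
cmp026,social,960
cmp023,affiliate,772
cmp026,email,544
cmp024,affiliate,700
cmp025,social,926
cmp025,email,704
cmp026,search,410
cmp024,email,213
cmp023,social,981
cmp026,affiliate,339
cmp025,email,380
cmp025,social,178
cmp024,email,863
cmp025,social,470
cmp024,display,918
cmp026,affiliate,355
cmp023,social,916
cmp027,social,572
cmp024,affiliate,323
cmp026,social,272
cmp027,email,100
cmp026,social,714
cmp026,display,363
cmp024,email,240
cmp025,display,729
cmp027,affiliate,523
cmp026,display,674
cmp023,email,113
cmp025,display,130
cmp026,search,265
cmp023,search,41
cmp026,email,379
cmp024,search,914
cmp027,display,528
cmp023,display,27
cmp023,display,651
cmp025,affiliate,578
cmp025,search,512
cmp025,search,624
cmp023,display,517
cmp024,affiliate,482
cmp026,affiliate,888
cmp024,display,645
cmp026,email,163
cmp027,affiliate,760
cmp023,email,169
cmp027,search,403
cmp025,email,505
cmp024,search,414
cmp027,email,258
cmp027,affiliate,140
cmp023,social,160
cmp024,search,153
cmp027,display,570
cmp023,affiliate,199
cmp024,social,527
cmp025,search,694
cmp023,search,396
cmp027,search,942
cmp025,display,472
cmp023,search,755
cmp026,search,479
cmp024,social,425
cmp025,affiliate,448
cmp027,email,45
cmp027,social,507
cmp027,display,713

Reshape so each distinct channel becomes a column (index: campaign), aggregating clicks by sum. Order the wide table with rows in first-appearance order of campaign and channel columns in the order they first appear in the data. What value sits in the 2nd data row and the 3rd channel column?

With rows in first-appearance order of campaign, row 2 is campaign=cmp023. channel columns in first-appearance order: display, affiliate, search, email, social; column 3 is search.
Long rows with campaign=cmp023, channel=search: 41 + 396 + 755 = 1192.

1192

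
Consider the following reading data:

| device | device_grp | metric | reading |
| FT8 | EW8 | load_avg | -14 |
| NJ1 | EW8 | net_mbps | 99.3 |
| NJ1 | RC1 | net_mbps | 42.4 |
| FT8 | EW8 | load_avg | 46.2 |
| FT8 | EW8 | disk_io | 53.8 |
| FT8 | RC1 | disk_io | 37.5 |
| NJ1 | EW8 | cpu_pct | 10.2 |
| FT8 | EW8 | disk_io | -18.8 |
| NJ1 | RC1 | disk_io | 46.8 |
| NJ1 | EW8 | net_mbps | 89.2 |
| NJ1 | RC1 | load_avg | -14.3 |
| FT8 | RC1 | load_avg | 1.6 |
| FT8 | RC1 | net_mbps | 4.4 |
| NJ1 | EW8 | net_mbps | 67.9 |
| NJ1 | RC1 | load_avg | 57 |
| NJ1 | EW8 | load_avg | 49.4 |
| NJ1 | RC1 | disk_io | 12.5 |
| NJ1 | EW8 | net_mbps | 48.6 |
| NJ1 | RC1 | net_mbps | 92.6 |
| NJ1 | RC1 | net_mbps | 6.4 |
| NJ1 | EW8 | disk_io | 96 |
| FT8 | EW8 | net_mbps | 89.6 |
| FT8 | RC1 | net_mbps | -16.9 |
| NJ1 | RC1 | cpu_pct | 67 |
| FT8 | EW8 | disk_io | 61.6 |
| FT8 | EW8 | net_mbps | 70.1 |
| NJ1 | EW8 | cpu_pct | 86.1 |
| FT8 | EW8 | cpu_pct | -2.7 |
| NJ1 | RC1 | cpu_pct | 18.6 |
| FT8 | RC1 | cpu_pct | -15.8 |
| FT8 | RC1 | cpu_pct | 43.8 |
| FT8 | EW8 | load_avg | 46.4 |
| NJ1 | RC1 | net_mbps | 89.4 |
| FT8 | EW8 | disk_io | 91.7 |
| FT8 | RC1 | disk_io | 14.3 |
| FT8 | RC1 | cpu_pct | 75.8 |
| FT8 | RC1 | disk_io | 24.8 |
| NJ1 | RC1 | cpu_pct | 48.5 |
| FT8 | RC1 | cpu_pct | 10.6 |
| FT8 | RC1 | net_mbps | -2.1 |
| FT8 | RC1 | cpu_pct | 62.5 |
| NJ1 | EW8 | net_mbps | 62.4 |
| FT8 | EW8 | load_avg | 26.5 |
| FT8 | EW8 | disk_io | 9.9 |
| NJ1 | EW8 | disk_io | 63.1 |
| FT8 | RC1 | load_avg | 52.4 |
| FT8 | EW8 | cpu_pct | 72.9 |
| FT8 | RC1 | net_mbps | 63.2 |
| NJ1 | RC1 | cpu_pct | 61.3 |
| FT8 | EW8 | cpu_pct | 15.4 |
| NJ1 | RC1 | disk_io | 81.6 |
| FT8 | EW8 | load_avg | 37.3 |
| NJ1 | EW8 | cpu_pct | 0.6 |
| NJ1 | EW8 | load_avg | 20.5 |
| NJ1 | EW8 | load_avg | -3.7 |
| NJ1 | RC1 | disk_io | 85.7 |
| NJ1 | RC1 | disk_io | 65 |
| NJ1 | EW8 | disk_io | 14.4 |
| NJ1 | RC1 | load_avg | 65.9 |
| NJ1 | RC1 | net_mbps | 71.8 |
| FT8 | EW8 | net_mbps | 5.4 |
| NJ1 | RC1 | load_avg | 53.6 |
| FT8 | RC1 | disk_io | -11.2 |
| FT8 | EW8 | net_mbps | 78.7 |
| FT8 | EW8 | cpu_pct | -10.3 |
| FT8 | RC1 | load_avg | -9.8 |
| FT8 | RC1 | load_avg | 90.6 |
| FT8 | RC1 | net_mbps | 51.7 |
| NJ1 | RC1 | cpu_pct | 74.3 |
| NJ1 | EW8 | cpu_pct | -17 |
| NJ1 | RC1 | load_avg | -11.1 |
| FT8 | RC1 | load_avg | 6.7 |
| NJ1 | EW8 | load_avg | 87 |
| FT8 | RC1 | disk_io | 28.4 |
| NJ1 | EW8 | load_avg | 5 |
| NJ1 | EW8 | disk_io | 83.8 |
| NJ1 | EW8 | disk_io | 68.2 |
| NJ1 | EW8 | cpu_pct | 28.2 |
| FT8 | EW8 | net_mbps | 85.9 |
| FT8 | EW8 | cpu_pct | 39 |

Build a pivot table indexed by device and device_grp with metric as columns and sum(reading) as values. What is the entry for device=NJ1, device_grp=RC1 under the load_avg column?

151.1

Rows with device=NJ1, device_grp=RC1 and metric=load_avg: reading values are -14.3, 57, 65.9, 53.6, -11.1.
-14.3 + 57 + 65.9 + 53.6 + -11.1 = 151.1.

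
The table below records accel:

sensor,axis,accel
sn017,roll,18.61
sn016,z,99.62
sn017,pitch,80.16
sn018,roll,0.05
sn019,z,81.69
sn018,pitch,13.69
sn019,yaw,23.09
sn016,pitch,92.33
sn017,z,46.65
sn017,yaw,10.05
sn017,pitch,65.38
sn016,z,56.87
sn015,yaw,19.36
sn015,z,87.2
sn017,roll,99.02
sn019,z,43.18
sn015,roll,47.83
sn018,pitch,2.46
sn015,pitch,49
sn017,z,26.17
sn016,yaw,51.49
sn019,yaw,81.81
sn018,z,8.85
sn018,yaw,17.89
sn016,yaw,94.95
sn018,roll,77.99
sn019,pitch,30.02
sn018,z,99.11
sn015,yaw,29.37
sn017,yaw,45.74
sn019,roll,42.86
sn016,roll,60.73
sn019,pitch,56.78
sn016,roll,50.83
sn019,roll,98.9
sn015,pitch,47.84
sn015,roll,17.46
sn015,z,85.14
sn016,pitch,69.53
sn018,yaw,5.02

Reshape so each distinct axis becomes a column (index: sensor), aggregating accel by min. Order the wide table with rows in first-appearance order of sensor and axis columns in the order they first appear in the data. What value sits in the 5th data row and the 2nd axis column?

With rows in first-appearance order of sensor, row 5 is sensor=sn015. axis columns in first-appearance order: roll, z, pitch, yaw; column 2 is z.
Long rows with sensor=sn015, axis=z: min(87.2, 85.14) = 85.14.

85.14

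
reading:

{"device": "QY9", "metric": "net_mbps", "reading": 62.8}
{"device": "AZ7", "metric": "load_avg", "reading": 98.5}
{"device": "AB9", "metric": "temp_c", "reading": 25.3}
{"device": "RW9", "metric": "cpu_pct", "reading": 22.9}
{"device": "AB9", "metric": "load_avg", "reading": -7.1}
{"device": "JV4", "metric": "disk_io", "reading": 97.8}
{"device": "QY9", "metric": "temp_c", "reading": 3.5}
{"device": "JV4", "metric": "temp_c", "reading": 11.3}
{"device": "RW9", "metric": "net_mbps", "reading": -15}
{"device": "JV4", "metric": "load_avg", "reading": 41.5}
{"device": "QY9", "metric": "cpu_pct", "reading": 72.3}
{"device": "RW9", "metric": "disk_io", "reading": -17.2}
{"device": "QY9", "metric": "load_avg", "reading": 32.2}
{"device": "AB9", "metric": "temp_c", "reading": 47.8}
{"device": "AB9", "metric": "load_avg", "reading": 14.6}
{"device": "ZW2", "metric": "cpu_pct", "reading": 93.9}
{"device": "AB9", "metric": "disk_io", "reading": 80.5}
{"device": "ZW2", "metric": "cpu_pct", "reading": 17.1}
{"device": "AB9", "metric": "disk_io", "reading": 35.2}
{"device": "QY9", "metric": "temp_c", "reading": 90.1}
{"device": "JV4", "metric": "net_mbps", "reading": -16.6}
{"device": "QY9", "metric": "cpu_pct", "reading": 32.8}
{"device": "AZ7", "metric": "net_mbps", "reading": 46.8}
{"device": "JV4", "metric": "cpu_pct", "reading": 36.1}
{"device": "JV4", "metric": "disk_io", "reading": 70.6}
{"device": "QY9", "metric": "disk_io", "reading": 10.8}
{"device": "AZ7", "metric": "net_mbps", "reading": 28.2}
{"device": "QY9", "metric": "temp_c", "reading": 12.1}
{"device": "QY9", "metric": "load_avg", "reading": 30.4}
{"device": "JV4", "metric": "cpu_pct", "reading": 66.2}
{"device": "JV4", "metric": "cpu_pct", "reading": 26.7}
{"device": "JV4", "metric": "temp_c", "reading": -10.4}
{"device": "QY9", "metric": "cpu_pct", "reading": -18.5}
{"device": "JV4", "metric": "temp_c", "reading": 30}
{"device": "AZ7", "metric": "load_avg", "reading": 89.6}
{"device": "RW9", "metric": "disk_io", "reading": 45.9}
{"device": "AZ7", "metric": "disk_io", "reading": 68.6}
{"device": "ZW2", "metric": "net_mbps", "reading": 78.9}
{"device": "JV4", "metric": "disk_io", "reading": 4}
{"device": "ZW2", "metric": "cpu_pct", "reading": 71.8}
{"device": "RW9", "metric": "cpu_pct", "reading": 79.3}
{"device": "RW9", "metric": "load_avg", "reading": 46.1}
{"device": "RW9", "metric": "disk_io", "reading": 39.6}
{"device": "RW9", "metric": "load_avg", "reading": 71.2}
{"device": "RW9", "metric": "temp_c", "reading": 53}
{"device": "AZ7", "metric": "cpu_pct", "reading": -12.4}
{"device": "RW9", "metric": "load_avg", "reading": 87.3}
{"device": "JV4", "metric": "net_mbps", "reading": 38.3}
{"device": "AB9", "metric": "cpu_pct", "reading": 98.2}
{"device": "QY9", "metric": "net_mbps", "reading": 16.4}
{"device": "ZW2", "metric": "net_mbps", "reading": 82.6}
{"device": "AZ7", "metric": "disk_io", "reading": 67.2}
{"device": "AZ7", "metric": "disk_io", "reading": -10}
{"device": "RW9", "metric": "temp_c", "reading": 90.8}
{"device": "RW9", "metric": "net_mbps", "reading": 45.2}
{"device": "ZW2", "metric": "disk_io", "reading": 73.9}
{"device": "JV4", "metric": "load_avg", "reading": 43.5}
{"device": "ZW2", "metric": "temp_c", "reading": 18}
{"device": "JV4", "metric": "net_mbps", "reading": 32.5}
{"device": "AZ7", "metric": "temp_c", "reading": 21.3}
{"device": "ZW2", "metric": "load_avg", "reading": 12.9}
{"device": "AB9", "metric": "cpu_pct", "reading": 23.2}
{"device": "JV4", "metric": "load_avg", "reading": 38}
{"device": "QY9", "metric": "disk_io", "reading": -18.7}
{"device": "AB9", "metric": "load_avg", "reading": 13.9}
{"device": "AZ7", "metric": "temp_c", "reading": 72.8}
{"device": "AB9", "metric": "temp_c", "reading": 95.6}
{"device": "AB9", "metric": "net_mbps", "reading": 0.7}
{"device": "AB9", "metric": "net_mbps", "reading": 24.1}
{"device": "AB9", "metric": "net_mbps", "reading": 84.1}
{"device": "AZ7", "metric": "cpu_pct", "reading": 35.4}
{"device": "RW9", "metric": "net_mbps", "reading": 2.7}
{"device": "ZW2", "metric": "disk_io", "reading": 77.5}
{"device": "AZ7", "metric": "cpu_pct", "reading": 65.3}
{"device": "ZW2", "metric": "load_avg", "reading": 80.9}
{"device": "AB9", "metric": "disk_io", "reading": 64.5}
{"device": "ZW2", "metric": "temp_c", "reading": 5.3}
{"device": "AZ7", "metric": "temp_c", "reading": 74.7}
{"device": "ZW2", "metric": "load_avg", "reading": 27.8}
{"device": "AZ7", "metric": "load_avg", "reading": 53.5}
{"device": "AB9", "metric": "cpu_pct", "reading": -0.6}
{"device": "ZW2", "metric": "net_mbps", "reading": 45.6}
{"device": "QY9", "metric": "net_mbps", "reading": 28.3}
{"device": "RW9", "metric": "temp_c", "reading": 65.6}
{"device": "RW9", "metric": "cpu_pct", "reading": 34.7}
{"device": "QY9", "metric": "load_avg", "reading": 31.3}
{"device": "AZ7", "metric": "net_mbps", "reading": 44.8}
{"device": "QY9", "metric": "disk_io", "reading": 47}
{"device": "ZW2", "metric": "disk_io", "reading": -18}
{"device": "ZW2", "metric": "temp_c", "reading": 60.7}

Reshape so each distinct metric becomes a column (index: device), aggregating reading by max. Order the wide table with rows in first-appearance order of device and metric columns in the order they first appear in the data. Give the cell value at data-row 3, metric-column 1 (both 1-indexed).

With rows in first-appearance order of device, row 3 is device=AB9. metric columns in first-appearance order: net_mbps, load_avg, temp_c, cpu_pct, disk_io; column 1 is net_mbps.
Long rows with device=AB9, metric=net_mbps: max(0.7, 24.1, 84.1) = 84.1.

84.1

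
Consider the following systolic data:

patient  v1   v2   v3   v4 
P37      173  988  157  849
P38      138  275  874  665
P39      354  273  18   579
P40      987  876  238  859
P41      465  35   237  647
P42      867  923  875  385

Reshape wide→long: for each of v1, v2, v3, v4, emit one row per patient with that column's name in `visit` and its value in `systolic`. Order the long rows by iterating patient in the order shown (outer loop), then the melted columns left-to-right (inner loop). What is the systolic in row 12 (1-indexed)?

24 rows total (6 × 4). Row 12: index ⌊(12-1)/4⌋ = 2 into patient → P39; (12-1) mod 4 = 3 into the melted columns → v4.
So row 12 is (P39, v4, 579); systolic = 579.

579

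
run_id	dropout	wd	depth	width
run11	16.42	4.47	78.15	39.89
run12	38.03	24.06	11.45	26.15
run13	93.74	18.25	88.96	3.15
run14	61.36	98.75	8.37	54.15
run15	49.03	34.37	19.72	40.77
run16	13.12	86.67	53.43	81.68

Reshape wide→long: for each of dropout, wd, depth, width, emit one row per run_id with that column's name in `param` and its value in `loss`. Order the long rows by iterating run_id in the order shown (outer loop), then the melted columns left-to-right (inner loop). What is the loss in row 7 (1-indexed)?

11.45

24 rows total (6 × 4). Row 7: index ⌊(7-1)/4⌋ = 1 into run_id → run12; (7-1) mod 4 = 2 into the melted columns → depth.
So row 7 is (run12, depth, 11.45); loss = 11.45.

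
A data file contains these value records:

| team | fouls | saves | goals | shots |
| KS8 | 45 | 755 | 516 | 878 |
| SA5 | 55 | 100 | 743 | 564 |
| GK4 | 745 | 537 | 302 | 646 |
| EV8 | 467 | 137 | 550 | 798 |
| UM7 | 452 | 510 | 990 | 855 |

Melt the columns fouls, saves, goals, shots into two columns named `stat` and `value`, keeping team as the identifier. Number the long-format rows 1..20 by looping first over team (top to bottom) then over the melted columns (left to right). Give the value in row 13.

467

20 rows total (5 × 4). Row 13: index ⌊(13-1)/4⌋ = 3 into team → EV8; (13-1) mod 4 = 0 into the melted columns → fouls.
So row 13 is (EV8, fouls, 467); value = 467.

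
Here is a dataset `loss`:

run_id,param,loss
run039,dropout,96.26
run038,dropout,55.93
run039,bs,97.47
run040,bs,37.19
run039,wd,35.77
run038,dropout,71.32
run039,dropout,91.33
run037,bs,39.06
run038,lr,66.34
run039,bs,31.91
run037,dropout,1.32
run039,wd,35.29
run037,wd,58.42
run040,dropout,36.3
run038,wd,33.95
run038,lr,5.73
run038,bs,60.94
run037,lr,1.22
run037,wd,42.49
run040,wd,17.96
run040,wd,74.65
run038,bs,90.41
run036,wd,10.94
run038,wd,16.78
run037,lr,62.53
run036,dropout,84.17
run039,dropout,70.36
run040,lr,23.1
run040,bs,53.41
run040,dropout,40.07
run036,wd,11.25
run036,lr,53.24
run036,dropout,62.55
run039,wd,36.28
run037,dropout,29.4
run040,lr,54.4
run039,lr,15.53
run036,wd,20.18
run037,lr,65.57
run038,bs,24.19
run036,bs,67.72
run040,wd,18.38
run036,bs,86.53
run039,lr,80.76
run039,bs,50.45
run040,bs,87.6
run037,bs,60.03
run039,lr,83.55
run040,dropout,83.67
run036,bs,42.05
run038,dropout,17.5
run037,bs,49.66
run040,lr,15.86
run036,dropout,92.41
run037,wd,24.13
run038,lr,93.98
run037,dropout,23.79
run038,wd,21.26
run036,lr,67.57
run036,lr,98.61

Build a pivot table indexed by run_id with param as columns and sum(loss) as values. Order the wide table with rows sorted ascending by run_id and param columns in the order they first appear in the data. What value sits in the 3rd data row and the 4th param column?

166.05

With rows sorted ascending by run_id, row 3 is run_id=run038. param columns in first-appearance order: dropout, bs, wd, lr; column 4 is lr.
Long rows with run_id=run038, param=lr: 66.34 + 5.73 + 93.98 = 166.05.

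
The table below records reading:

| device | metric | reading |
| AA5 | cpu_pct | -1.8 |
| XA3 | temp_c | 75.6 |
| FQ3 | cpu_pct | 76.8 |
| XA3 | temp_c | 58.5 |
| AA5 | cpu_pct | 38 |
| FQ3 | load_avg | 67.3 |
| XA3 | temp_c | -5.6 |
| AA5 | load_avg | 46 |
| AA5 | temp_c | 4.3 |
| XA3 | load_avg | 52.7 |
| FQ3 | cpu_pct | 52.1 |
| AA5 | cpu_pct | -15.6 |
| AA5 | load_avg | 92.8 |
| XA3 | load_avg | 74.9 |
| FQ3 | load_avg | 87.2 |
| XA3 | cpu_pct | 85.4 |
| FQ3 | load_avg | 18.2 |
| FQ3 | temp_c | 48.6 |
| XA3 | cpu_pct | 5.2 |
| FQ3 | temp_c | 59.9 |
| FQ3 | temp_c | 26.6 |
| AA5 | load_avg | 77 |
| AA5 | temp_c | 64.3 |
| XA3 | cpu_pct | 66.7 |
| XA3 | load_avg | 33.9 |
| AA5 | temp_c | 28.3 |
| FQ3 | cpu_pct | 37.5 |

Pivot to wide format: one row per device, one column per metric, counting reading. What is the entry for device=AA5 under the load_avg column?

3

Rows with device=AA5 and metric=load_avg: reading values are 46, 92.8, 77.
3 rows match — count = 3.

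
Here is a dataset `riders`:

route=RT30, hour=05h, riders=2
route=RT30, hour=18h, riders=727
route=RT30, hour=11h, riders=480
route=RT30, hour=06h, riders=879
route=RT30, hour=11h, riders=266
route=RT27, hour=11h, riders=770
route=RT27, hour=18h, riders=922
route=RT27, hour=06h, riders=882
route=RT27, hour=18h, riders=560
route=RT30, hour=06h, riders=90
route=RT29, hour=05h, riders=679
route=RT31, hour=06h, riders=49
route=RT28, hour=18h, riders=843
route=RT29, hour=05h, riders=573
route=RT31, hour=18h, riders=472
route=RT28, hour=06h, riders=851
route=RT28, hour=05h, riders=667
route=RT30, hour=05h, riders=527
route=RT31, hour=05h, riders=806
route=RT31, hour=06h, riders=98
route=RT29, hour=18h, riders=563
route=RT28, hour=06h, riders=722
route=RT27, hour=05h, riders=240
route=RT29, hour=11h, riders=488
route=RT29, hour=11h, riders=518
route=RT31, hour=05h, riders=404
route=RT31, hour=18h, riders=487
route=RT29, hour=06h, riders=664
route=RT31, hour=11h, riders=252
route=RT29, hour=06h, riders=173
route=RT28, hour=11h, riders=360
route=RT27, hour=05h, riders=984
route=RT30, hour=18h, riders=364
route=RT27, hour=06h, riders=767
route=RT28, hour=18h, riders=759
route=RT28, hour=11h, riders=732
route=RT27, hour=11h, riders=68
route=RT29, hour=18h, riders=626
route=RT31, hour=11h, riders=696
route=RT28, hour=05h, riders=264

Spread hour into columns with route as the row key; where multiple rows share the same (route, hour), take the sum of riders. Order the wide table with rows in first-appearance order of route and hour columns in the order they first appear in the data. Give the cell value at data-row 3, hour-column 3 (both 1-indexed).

1006

With rows in first-appearance order of route, row 3 is route=RT29. hour columns in first-appearance order: 05h, 18h, 11h, 06h; column 3 is 11h.
Long rows with route=RT29, hour=11h: 488 + 518 = 1006.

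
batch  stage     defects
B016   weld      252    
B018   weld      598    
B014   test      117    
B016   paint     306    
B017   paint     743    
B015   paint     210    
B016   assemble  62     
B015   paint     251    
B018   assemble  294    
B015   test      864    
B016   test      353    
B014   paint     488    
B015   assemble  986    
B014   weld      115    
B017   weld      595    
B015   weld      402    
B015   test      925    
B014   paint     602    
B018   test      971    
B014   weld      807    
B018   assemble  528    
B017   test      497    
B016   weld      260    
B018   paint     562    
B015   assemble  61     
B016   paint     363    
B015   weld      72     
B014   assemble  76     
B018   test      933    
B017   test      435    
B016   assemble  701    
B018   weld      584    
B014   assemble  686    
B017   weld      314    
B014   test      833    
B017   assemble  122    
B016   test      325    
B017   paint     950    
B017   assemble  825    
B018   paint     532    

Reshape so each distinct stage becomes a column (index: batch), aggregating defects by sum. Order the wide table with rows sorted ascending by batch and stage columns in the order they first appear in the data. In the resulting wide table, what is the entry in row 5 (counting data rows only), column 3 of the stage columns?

With rows sorted ascending by batch, row 5 is batch=B018. stage columns in first-appearance order: weld, test, paint, assemble; column 3 is paint.
Long rows with batch=B018, stage=paint: 562 + 532 = 1094.

1094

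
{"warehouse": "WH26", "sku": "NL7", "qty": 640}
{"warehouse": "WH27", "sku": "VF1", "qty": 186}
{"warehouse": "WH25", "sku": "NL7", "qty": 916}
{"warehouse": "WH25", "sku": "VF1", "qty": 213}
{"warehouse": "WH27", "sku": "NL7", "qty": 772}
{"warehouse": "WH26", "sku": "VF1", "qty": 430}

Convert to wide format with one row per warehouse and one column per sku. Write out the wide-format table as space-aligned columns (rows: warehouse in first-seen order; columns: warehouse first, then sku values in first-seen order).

Columns: warehouse plus the 2 distinct sku values (NL7, VF1).
For example, row WH26 column NL7 takes qty=640 from the long row (WH26, NL7).

warehouse  NL7  VF1
WH26       640  430
WH27       772  186
WH25       916  213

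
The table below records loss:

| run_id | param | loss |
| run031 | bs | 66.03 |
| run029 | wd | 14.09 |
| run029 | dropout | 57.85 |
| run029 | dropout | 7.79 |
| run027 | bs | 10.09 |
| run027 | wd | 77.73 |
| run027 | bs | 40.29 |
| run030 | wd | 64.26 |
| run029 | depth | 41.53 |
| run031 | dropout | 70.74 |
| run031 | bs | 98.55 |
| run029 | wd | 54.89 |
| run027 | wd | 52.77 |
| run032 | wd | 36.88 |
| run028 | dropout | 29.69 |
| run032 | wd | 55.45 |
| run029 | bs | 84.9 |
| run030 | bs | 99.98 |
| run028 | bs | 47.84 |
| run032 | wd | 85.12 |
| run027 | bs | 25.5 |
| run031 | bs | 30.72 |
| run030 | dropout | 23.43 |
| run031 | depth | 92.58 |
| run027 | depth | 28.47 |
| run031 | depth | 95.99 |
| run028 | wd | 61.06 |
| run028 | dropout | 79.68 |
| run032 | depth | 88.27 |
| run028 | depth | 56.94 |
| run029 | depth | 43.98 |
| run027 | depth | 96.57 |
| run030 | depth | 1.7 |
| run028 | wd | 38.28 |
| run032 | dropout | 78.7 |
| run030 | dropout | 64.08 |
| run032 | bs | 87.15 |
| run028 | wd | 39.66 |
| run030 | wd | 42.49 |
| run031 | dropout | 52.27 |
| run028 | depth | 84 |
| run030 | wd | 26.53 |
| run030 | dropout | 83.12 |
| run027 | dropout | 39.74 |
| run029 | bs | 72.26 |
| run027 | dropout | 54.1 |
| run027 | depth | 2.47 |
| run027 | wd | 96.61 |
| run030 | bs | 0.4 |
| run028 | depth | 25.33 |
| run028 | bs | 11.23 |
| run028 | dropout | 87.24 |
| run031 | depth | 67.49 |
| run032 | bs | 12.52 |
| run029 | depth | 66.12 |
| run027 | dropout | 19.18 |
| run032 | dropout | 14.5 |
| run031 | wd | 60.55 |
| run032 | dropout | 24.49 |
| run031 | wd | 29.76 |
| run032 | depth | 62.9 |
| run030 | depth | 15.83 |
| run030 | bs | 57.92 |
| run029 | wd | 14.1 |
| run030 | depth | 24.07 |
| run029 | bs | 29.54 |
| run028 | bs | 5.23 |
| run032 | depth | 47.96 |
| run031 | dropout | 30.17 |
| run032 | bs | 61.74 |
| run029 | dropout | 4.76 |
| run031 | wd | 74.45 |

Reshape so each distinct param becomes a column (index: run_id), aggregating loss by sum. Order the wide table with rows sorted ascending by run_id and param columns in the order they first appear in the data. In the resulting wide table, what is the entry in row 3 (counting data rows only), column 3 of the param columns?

With rows sorted ascending by run_id, row 3 is run_id=run029. param columns in first-appearance order: bs, wd, dropout, depth; column 3 is dropout.
Long rows with run_id=run029, param=dropout: 57.85 + 7.79 + 4.76 = 70.40.

70.40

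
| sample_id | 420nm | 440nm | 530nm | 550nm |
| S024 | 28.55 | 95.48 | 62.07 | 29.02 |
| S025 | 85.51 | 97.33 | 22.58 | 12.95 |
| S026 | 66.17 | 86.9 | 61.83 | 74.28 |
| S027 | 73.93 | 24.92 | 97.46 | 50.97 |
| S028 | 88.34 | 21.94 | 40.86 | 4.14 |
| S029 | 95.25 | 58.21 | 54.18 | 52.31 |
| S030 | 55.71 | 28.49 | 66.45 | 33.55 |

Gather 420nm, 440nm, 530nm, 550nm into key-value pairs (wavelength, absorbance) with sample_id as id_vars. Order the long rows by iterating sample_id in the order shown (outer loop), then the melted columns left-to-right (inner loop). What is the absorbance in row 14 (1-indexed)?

28 rows total (7 × 4). Row 14: index ⌊(14-1)/4⌋ = 3 into sample_id → S027; (14-1) mod 4 = 1 into the melted columns → 440nm.
So row 14 is (S027, 440nm, 24.92); absorbance = 24.92.

24.92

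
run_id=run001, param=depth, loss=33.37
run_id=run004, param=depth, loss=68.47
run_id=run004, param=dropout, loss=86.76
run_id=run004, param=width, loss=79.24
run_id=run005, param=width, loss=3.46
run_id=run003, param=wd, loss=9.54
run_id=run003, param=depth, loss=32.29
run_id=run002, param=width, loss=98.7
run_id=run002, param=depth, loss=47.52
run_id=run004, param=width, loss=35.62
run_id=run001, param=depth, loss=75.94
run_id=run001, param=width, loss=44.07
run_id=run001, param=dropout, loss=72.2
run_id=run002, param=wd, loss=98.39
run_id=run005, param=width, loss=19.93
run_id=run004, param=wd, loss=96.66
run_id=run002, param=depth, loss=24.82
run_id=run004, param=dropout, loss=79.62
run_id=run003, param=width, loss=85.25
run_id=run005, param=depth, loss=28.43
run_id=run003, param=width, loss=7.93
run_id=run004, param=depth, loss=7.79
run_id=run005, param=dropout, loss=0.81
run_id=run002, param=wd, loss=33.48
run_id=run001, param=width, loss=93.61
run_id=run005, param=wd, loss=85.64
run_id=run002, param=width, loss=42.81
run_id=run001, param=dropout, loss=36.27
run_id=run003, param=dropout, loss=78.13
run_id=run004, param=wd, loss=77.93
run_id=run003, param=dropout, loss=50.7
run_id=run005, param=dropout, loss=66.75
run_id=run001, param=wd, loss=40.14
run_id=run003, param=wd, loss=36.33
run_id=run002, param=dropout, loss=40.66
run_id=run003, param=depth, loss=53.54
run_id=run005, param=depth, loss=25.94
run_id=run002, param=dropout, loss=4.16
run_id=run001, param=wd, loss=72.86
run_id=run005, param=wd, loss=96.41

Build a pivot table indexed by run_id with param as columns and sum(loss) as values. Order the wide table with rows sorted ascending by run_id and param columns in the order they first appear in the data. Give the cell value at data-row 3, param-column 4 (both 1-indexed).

45.87

With rows sorted ascending by run_id, row 3 is run_id=run003. param columns in first-appearance order: depth, dropout, width, wd; column 4 is wd.
Long rows with run_id=run003, param=wd: 9.54 + 36.33 = 45.87.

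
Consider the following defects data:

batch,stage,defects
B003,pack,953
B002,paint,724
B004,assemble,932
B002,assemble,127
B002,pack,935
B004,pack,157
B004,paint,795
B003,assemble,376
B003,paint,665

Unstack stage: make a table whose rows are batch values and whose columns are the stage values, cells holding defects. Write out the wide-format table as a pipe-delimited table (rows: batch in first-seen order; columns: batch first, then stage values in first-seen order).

Columns: batch plus the 3 distinct stage values (pack, paint, assemble).
For example, row B003 column pack takes defects=953 from the long row (B003, pack).

| batch | pack | paint | assemble |
| B003 | 953 | 665 | 376 |
| B002 | 935 | 724 | 127 |
| B004 | 157 | 795 | 932 |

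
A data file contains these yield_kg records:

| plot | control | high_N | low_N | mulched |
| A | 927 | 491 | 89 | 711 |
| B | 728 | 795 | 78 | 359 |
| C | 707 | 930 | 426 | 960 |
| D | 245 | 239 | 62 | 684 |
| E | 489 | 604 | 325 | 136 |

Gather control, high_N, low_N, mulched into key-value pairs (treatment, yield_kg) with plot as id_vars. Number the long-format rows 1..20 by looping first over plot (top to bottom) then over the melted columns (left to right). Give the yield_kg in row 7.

20 rows total (5 × 4). Row 7: index ⌊(7-1)/4⌋ = 1 into plot → B; (7-1) mod 4 = 2 into the melted columns → low_N.
So row 7 is (B, low_N, 78); yield_kg = 78.

78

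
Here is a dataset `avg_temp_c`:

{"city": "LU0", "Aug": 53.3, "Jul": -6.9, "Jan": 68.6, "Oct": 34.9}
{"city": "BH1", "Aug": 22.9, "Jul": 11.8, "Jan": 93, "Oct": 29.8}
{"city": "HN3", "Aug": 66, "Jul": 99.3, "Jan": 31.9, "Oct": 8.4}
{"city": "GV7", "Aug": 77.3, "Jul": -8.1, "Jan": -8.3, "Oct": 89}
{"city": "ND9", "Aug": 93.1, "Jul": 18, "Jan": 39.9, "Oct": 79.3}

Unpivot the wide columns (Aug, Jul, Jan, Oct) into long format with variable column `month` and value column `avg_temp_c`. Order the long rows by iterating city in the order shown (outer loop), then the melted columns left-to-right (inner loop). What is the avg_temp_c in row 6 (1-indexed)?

20 rows total (5 × 4). Row 6: index ⌊(6-1)/4⌋ = 1 into city → BH1; (6-1) mod 4 = 1 into the melted columns → Jul.
So row 6 is (BH1, Jul, 11.8); avg_temp_c = 11.8.

11.8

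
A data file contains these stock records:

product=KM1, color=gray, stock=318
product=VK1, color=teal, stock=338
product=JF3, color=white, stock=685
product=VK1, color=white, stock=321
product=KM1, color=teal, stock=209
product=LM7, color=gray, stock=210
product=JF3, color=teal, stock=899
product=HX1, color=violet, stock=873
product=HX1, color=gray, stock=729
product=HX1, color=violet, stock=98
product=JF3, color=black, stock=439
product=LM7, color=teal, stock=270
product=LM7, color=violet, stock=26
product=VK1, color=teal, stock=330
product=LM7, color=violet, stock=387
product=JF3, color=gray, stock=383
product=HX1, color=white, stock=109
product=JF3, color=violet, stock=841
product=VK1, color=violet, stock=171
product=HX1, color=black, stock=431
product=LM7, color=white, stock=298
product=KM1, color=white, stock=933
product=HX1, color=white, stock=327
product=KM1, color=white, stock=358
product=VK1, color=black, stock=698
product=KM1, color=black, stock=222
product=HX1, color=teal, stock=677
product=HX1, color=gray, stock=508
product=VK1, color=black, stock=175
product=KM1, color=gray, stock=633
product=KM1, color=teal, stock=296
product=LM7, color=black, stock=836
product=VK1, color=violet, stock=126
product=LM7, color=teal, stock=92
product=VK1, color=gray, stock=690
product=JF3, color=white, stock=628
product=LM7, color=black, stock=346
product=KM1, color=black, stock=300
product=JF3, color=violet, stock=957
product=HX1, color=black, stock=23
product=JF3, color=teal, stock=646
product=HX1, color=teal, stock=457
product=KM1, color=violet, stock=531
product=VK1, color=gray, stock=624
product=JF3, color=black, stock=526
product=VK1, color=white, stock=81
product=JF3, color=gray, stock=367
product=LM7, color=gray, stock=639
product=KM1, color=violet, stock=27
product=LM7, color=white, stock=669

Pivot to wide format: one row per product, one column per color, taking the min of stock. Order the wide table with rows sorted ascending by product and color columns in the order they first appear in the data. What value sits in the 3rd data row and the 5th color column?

With rows sorted ascending by product, row 3 is product=KM1. color columns in first-appearance order: gray, teal, white, violet, black; column 5 is black.
Long rows with product=KM1, color=black: min(222, 300) = 222.

222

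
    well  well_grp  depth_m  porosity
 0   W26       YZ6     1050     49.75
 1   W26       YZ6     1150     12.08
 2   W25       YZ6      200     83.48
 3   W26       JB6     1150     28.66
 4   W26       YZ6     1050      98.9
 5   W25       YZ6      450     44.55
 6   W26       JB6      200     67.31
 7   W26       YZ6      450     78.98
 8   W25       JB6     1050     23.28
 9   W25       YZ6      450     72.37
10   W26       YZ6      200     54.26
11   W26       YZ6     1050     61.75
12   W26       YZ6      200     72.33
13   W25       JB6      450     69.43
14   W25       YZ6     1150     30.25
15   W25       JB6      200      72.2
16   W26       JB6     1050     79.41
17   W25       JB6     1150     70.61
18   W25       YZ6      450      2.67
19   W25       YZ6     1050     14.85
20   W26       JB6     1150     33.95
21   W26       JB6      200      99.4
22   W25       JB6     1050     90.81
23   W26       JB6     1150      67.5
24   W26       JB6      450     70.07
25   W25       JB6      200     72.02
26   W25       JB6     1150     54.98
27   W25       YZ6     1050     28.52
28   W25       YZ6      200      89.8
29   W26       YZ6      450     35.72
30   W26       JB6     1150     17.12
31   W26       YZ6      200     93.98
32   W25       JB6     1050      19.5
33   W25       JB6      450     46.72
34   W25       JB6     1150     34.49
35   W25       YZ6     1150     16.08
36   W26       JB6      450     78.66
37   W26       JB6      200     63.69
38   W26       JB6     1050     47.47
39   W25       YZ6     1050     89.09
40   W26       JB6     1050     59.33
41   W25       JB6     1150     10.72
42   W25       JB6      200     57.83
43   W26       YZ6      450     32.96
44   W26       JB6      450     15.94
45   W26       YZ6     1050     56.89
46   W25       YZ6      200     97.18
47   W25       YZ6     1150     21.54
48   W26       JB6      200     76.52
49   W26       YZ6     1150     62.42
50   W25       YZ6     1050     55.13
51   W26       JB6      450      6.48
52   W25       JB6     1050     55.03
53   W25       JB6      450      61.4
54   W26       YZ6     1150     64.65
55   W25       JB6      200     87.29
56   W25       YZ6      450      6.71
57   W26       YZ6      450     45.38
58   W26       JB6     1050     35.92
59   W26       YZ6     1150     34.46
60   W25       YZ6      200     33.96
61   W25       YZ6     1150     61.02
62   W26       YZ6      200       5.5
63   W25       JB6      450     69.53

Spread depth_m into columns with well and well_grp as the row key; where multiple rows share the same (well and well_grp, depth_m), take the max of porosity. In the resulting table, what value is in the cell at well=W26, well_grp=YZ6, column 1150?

64.65

Rows with well=W26, well_grp=YZ6 and depth_m=1150: porosity values are 12.08, 62.42, 64.65, 34.46.
max(12.08, 62.42, 64.65, 34.46) = 64.65.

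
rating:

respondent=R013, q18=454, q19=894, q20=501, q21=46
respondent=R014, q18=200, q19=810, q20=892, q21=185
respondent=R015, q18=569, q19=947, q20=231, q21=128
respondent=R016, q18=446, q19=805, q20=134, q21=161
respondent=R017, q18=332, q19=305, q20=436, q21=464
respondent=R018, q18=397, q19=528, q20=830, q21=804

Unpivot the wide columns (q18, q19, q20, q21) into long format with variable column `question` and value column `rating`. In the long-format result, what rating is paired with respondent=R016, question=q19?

805

Unpivoting turns each (respondent, wide-column) pair into one long row.
The wide cell at row R016, column q19 holds 805, so the long row (R016, q19) has rating=805.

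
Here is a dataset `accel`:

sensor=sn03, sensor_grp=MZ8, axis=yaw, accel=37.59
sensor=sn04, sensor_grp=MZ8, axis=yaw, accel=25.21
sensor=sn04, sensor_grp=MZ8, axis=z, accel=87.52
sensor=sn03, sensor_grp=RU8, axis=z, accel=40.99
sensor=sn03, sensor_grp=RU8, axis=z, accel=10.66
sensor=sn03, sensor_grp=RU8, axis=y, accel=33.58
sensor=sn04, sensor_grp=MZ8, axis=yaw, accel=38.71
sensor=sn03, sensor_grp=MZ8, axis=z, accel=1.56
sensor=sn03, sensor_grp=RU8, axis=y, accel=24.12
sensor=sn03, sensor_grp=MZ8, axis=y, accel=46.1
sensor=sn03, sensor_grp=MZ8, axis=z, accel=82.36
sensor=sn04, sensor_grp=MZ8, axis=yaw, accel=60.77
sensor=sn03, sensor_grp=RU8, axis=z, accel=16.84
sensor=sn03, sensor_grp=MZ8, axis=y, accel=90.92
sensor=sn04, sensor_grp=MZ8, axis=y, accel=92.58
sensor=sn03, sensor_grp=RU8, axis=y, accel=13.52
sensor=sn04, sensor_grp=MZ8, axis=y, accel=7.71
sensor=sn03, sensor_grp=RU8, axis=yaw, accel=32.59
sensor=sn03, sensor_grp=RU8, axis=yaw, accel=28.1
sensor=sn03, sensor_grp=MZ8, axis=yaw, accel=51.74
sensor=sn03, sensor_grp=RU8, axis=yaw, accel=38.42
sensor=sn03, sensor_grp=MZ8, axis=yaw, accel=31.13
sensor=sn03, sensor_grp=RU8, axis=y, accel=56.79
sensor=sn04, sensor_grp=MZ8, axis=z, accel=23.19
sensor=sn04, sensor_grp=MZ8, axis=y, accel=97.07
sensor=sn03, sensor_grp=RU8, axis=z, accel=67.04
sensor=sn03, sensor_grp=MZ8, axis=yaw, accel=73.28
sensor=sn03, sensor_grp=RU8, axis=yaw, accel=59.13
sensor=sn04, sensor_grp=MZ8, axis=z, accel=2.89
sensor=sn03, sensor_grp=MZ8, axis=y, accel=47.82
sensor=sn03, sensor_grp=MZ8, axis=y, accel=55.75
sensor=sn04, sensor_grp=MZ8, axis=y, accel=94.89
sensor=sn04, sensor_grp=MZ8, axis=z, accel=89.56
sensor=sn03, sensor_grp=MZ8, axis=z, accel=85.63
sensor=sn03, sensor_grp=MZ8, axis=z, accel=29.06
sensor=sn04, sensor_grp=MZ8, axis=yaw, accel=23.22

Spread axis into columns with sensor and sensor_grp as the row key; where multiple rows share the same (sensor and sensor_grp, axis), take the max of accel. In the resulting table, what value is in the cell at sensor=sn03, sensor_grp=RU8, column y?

56.79

Rows with sensor=sn03, sensor_grp=RU8 and axis=y: accel values are 33.58, 24.12, 13.52, 56.79.
max(33.58, 24.12, 13.52, 56.79) = 56.79.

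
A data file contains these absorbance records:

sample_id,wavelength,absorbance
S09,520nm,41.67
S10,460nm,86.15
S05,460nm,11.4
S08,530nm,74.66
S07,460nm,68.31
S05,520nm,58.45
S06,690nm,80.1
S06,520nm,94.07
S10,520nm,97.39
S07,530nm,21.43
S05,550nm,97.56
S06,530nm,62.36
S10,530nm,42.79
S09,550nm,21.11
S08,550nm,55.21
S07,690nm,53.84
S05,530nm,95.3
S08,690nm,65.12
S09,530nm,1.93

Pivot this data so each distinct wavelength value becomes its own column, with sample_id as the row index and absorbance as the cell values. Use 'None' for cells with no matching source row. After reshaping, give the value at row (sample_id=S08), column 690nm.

65.12

The long row with sample_id=S08, wavelength=690nm has absorbance=65.12.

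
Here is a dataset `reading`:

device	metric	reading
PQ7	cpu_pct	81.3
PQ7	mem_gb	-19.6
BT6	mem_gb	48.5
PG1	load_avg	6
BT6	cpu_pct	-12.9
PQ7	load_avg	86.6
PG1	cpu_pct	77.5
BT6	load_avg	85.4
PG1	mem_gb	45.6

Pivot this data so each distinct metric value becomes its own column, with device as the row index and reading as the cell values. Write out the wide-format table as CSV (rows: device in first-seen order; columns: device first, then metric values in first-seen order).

Columns: device plus the 3 distinct metric values (cpu_pct, mem_gb, load_avg).
For example, row PQ7 column cpu_pct takes reading=81.3 from the long row (PQ7, cpu_pct).

device,cpu_pct,mem_gb,load_avg
PQ7,81.3,-19.6,86.6
BT6,-12.9,48.5,85.4
PG1,77.5,45.6,6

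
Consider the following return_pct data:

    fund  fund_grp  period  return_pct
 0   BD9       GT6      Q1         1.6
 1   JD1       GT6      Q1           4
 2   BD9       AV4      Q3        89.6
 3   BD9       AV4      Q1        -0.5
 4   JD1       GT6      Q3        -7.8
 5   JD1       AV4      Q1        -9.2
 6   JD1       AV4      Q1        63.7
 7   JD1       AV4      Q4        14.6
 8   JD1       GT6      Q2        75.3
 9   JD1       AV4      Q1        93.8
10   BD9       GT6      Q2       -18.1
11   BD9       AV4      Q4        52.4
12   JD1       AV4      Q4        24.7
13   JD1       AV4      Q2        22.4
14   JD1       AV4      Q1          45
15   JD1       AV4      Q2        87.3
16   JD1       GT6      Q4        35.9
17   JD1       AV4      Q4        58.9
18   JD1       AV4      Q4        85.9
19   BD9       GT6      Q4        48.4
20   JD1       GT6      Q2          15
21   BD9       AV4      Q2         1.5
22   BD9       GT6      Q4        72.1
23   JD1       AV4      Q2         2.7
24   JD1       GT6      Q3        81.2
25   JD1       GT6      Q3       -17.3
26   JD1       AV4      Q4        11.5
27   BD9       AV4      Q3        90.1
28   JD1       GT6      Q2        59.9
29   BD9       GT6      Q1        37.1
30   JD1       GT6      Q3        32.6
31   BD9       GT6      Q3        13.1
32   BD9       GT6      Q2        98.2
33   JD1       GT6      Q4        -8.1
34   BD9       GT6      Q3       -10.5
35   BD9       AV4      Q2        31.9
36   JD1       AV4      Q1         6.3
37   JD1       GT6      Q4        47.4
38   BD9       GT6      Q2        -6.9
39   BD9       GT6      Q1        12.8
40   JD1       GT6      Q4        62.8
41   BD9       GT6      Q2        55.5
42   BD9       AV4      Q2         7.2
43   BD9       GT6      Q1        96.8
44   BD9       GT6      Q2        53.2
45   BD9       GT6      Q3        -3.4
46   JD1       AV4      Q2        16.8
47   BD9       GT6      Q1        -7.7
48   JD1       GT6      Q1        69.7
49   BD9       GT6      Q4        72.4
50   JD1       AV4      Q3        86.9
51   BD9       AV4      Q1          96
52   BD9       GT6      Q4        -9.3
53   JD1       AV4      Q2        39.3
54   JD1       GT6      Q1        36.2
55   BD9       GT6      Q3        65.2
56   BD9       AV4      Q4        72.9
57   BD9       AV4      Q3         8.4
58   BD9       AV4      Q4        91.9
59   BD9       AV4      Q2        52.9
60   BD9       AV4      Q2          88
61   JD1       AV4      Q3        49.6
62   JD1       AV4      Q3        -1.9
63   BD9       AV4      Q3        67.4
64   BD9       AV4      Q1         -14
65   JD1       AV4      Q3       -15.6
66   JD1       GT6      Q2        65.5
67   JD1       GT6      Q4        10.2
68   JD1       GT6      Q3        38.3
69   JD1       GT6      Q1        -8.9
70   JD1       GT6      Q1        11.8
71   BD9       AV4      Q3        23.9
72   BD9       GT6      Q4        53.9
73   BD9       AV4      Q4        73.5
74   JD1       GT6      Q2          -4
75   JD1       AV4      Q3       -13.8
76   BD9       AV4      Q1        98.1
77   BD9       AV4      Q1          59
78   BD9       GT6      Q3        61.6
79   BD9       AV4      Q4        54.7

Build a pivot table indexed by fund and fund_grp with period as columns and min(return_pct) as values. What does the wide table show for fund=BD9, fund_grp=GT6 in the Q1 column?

Rows with fund=BD9, fund_grp=GT6 and period=Q1: return_pct values are 1.6, 37.1, 12.8, 96.8, -7.7.
min(1.6, 37.1, 12.8, 96.8, -7.7) = -7.7.

-7.7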